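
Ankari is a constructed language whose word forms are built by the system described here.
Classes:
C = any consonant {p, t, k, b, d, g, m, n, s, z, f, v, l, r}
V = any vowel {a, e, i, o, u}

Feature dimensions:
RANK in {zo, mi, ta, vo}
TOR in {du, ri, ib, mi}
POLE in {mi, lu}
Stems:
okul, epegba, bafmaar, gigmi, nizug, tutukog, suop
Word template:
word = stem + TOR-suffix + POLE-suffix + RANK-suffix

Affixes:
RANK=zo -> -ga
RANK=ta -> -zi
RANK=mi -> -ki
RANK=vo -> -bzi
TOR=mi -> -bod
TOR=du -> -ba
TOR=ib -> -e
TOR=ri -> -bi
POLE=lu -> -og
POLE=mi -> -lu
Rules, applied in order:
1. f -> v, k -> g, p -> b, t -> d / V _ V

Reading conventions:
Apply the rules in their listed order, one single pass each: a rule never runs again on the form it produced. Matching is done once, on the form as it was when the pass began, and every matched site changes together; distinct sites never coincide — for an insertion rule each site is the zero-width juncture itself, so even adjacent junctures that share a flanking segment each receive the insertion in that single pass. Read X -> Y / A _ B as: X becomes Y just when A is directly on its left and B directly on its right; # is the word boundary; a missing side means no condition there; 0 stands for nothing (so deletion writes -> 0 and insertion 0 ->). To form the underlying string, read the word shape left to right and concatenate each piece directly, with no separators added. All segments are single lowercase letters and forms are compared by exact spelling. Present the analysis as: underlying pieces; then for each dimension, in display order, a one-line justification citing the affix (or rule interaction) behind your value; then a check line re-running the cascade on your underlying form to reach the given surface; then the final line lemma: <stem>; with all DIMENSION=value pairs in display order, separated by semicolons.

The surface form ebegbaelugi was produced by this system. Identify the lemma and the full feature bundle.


underlying: epegba-e-lu-ki
RANK=mi - signalled by the affix -ki
TOR=ib - signalled by the affix -e
POLE=mi - signalled by the affix -lu
check: epegbaeluki -> ebegbaelugi
lemma: epegba; RANK=mi; TOR=ib; POLE=mi


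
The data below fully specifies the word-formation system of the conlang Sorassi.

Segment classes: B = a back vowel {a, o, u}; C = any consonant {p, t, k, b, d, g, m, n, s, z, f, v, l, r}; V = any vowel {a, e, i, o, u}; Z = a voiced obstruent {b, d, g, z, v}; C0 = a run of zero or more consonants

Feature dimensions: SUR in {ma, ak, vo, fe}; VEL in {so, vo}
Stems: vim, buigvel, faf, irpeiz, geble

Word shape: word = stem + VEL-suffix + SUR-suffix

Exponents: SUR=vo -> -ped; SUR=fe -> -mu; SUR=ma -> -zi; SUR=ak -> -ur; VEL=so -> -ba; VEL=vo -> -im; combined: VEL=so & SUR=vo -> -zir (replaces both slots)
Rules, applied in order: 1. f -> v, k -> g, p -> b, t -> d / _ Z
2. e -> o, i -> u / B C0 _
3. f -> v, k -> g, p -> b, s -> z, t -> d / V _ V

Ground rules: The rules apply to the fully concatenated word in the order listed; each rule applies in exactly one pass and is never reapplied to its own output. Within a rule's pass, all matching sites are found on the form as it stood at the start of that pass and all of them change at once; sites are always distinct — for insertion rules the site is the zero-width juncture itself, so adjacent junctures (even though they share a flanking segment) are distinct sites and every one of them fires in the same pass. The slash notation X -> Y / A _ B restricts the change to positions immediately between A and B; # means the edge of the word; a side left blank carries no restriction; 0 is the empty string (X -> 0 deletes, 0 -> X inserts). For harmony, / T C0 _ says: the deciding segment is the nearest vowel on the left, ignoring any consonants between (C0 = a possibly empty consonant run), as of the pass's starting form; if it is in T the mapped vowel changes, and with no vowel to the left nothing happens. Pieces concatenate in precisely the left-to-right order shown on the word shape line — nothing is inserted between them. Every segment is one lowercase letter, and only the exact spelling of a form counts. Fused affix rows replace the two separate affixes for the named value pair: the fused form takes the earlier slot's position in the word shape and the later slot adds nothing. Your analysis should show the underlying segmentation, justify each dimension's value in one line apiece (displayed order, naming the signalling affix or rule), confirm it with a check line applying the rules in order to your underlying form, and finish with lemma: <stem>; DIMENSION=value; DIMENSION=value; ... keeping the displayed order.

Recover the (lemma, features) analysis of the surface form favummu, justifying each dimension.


underlying: faf-im-mu
SUR=fe - signalled by the affix -mu
VEL=vo - signalled by the affix -im
check: fafimmu -> fafimmu -> fafummu -> favummu
lemma: faf; SUR=fe; VEL=vo


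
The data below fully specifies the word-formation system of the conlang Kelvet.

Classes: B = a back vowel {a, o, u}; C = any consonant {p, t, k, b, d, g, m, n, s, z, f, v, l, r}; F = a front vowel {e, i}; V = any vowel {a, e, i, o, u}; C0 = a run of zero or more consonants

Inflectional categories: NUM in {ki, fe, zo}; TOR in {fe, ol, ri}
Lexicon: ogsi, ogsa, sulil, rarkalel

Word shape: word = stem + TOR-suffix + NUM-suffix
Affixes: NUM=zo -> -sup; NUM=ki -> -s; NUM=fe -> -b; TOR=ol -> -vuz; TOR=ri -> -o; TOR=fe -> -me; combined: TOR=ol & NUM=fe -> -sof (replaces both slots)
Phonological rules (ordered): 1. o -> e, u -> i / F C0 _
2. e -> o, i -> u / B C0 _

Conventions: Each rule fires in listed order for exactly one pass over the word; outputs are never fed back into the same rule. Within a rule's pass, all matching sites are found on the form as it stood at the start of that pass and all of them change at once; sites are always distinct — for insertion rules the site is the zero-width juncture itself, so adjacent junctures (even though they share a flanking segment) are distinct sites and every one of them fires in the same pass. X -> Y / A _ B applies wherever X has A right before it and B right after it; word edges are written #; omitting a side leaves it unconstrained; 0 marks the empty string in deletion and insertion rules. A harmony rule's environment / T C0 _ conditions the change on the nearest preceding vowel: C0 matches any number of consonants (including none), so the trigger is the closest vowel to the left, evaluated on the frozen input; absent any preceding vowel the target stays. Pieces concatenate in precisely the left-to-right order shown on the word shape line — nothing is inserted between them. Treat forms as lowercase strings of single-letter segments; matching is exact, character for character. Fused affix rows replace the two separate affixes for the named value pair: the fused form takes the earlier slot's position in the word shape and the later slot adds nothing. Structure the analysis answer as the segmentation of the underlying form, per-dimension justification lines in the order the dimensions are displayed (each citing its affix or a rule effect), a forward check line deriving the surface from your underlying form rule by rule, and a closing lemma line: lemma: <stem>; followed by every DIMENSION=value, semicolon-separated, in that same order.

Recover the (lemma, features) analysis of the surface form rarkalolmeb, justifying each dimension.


underlying: rarkalel-me-b
NUM=fe - signalled by the affix -b
TOR=fe - signalled by the affix -me
check: rarkalelmeb -> rarkalelmeb -> rarkalolmeb
lemma: rarkalel; NUM=fe; TOR=fe


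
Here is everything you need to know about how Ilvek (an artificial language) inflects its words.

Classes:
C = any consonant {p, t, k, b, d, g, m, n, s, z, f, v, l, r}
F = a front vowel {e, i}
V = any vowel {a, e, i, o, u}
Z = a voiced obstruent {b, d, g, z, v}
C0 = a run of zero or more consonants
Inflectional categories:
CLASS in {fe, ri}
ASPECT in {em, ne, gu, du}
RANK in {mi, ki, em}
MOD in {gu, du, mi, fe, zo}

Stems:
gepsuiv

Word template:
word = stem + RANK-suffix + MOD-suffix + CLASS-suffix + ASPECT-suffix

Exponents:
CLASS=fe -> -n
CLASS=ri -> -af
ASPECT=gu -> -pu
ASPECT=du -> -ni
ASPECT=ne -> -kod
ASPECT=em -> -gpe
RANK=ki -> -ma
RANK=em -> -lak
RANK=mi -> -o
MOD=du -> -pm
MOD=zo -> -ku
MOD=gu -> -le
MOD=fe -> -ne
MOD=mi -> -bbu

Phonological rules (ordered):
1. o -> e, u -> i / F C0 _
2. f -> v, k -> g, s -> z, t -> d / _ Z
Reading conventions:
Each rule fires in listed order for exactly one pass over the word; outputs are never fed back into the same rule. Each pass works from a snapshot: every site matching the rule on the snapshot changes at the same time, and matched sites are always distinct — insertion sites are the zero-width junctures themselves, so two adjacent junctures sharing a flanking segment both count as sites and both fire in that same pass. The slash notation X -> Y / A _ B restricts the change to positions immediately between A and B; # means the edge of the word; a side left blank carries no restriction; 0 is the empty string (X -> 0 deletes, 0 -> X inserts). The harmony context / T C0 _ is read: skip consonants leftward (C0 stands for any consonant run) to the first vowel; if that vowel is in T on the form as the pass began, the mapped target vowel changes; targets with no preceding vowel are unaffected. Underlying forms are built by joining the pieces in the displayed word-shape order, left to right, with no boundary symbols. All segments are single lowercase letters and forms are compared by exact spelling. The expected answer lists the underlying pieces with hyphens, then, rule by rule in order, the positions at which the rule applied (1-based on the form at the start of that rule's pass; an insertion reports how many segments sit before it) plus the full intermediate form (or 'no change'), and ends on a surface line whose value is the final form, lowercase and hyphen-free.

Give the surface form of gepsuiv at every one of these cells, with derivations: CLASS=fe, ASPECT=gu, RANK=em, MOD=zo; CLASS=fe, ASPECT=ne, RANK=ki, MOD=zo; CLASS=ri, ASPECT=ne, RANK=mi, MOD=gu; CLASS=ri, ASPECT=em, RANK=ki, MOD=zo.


cell CLASS=fe, ASPECT=gu, RANK=em, MOD=zo:
underlying: gepsuiv-lak-ku-n-pu
1. o -> e, u -> i / F C0 _: fires at position(s) 5: gepsiivlakkunpu
2. f -> v, k -> g, s -> z, t -> d / _ Z: no change
surface: gepsiivlakkunpu

cell CLASS=fe, ASPECT=ne, RANK=ki, MOD=zo:
underlying: gepsuiv-ma-ku-n-kod
1. o -> e, u -> i / F C0 _: fires at position(s) 5: gepsiivmakunkod
2. f -> v, k -> g, s -> z, t -> d / _ Z: no change
surface: gepsiivmakunkod

cell CLASS=ri, ASPECT=ne, RANK=mi, MOD=gu:
underlying: gepsuiv-o-le-af-kod
1. o -> e, u -> i / F C0 _: fires at position(s) 5, 8: gepsiiveleafkod
2. f -> v, k -> g, s -> z, t -> d / _ Z: no change
surface: gepsiiveleafkod

cell CLASS=ri, ASPECT=em, RANK=ki, MOD=zo:
underlying: gepsuiv-ma-ku-af-gpe
1. o -> e, u -> i / F C0 _: fires at position(s) 5: gepsiivmakuafgpe
2. f -> v, k -> g, s -> z, t -> d / _ Z: fires at position(s) 13: gepsiivmakuavgpe
surface: gepsiivmakuavgpe


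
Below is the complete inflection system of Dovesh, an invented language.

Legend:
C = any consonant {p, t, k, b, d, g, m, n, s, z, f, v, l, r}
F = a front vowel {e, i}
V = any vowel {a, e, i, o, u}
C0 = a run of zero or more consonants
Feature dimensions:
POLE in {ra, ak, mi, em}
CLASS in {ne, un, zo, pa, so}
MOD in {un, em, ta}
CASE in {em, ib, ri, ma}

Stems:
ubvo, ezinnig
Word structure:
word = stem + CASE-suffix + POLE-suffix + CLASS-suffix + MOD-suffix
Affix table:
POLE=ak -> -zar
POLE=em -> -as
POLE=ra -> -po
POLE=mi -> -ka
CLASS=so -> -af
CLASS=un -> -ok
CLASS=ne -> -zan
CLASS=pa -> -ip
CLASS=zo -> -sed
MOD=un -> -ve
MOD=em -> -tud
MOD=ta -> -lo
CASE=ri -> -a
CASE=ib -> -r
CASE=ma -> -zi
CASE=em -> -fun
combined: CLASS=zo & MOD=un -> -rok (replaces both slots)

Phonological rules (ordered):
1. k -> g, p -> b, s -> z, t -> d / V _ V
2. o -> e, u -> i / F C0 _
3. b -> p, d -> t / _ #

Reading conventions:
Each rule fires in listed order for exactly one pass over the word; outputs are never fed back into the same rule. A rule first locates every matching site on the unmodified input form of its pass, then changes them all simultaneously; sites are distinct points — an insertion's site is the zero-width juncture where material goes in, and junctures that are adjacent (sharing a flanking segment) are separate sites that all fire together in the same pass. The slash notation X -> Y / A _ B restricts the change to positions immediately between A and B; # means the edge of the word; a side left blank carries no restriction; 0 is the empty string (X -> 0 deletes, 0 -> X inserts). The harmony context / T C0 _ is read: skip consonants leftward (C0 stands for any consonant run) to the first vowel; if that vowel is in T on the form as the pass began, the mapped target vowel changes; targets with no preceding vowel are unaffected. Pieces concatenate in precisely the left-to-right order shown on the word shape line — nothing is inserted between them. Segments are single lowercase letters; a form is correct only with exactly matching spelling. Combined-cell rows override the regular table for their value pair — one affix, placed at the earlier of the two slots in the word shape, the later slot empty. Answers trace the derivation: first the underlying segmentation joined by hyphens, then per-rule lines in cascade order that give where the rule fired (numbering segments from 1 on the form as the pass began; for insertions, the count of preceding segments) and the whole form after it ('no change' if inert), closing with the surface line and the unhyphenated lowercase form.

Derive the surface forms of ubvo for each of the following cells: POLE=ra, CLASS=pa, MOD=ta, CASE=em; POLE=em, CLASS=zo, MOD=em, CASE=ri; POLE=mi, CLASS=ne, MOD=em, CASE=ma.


cell POLE=ra, CLASS=pa, MOD=ta, CASE=em:
underlying: ubvo-fun-po-ip-lo
1. k -> g, p -> b, s -> z, t -> d / V _ V: no change
2. o -> e, u -> i / F C0 _: fires at position(s) 13: ubvofunpoiple
3. b -> p, d -> t / _ #: no change
surface: ubvofunpoiple

cell POLE=em, CLASS=zo, MOD=em, CASE=ri:
underlying: ubvo-a-as-sed-tud
1. k -> g, p -> b, s -> z, t -> d / V _ V: no change
2. o -> e, u -> i / F C0 _: fires at position(s) 12: ubvoaassedtid
3. b -> p, d -> t / _ #: fires at position(s) 13: ubvoaassedtit
surface: ubvoaassedtit

cell POLE=mi, CLASS=ne, MOD=em, CASE=ma:
underlying: ubvo-zi-ka-zan-tud
1. k -> g, p -> b, s -> z, t -> d / V _ V: fires at position(s) 7: ubvozigazantud
2. o -> e, u -> i / F C0 _: no change
3. b -> p, d -> t / _ #: fires at position(s) 14: ubvozigazantut
surface: ubvozigazantut


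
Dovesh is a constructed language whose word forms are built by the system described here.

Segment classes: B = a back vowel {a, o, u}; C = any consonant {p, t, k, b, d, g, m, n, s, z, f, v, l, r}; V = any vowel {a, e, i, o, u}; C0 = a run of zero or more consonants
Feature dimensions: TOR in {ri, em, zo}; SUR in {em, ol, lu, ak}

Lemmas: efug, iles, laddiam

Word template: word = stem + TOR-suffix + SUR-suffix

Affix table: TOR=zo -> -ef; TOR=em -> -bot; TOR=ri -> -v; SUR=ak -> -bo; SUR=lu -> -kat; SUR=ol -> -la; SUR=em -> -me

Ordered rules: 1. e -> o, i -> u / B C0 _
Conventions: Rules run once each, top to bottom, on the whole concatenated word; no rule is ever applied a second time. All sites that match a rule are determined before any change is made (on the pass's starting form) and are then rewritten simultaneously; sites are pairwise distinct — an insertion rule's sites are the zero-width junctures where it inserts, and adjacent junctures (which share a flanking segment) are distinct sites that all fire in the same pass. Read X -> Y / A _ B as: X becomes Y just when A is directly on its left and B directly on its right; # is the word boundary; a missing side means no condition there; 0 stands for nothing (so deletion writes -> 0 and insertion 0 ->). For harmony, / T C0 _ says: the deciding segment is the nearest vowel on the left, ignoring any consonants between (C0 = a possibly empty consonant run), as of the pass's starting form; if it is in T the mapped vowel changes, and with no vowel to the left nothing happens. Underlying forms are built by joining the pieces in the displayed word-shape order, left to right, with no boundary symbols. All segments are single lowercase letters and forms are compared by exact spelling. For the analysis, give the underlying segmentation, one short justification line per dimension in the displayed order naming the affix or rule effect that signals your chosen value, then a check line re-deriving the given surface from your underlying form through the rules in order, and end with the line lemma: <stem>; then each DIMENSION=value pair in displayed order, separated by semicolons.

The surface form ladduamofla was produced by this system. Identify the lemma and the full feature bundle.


underlying: laddiam-ef-la
TOR=zo - signalled by the affix -ef
SUR=ol - signalled by the affix -la
check: laddiamefla -> ladduamofla
lemma: laddiam; TOR=zo; SUR=ol


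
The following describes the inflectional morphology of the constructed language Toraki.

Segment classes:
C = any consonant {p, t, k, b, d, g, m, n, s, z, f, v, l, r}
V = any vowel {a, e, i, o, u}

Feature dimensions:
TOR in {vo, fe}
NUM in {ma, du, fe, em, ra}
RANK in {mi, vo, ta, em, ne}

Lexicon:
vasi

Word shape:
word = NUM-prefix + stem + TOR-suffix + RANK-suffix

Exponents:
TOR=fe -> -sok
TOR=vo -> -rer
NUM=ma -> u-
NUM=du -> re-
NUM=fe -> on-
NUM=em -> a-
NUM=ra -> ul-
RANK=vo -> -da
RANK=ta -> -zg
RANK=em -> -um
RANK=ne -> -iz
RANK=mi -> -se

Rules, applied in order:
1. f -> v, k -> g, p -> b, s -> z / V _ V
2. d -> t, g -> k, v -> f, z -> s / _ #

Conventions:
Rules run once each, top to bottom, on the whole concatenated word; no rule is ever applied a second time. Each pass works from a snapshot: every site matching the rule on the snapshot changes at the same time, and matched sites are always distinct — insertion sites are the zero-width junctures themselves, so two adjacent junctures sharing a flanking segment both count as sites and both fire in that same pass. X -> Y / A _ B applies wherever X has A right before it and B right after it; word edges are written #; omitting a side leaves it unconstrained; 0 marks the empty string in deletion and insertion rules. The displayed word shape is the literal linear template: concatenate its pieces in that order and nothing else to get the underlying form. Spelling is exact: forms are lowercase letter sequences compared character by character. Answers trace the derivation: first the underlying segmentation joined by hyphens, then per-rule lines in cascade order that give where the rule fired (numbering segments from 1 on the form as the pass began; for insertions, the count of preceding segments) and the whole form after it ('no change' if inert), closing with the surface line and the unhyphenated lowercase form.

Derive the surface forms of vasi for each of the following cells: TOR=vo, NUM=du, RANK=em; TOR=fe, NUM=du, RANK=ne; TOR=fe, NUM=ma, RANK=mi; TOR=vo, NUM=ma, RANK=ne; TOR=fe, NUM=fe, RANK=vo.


cell TOR=vo, NUM=du, RANK=em:
underlying: re-vasi-rer-um
1. f -> v, k -> g, p -> b, s -> z / V _ V: fires at position(s) 5: revazirerum
2. d -> t, g -> k, v -> f, z -> s / _ #: no change
surface: revazirerum

cell TOR=fe, NUM=du, RANK=ne:
underlying: re-vasi-sok-iz
1. f -> v, k -> g, p -> b, s -> z / V _ V: fires at position(s) 5, 7, 9: revazizogiz
2. d -> t, g -> k, v -> f, z -> s / _ #: fires at position(s) 11: revazizogis
surface: revazizogis

cell TOR=fe, NUM=ma, RANK=mi:
underlying: u-vasi-sok-se
1. f -> v, k -> g, p -> b, s -> z / V _ V: fires at position(s) 4, 6: uvazizokse
2. d -> t, g -> k, v -> f, z -> s / _ #: no change
surface: uvazizokse

cell TOR=vo, NUM=ma, RANK=ne:
underlying: u-vasi-rer-iz
1. f -> v, k -> g, p -> b, s -> z / V _ V: fires at position(s) 4: uvazireriz
2. d -> t, g -> k, v -> f, z -> s / _ #: fires at position(s) 10: uvazireris
surface: uvazireris

cell TOR=fe, NUM=fe, RANK=vo:
underlying: on-vasi-sok-da
1. f -> v, k -> g, p -> b, s -> z / V _ V: fires at position(s) 5, 7: onvazizokda
2. d -> t, g -> k, v -> f, z -> s / _ #: no change
surface: onvazizokda


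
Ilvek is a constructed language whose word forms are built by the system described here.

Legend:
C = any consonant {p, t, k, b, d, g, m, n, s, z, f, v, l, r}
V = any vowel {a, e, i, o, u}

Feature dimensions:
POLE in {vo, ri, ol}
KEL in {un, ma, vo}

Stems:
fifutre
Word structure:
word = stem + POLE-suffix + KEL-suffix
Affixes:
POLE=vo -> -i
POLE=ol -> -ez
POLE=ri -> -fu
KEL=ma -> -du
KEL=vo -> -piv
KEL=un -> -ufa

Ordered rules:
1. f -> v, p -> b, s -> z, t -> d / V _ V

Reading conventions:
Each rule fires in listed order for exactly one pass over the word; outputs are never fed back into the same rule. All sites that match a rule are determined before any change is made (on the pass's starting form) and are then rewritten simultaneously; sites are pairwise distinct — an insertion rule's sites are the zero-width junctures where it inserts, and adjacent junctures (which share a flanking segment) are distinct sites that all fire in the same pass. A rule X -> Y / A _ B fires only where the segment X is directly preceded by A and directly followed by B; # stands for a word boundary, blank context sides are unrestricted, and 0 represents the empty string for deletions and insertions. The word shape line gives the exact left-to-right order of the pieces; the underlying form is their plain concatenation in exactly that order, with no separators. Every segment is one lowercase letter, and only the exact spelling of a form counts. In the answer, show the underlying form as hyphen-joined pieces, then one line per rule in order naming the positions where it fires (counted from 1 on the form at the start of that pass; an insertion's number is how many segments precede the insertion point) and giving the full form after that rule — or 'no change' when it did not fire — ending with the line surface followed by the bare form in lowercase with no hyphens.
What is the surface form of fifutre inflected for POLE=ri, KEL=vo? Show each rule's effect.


underlying: fifutre-fu-piv
1. f -> v, p -> b, s -> z, t -> d / V _ V: fires at position(s) 3, 8, 10: fivutrevubiv
surface: fivutrevubiv


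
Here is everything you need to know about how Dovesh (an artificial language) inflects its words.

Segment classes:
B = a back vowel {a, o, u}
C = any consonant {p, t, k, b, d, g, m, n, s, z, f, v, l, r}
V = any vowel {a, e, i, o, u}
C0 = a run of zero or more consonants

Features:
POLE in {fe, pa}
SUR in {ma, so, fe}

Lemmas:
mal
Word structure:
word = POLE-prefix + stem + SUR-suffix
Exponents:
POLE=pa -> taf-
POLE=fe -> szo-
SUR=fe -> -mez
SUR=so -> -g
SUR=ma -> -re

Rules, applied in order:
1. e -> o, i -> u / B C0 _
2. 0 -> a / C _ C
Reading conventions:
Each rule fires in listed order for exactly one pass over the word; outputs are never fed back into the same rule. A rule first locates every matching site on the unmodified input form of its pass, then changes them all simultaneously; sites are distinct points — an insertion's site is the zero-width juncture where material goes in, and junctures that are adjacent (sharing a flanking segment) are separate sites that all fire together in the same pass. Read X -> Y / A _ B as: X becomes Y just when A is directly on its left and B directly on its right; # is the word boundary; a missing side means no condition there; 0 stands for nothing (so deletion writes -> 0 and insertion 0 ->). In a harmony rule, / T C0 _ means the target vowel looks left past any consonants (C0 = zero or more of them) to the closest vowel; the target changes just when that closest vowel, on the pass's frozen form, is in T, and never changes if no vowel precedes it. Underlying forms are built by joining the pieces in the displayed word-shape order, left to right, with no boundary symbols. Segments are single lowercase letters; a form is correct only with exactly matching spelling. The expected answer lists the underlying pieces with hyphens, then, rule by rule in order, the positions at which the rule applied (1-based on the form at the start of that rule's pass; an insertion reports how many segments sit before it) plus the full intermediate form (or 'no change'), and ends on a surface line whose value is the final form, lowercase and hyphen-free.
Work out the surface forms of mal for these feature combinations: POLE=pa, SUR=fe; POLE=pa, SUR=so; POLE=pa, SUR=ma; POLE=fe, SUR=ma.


cell POLE=pa, SUR=fe:
underlying: taf-mal-mez
1. e -> o, i -> u / B C0 _: fires at position(s) 8: tafmalmoz
2. 0 -> a / C _ C: inserts after position(s) 3, 6: tafamalamoz
surface: tafamalamoz

cell POLE=pa, SUR=so:
underlying: taf-mal-g
1. e -> o, i -> u / B C0 _: no change
2. 0 -> a / C _ C: inserts after position(s) 3, 6: tafamalag
surface: tafamalag

cell POLE=pa, SUR=ma:
underlying: taf-mal-re
1. e -> o, i -> u / B C0 _: fires at position(s) 8: tafmalro
2. 0 -> a / C _ C: inserts after position(s) 3, 6: tafamalaro
surface: tafamalaro

cell POLE=fe, SUR=ma:
underlying: szo-mal-re
1. e -> o, i -> u / B C0 _: fires at position(s) 8: szomalro
2. 0 -> a / C _ C: inserts after position(s) 1, 6: sazomalaro
surface: sazomalaro


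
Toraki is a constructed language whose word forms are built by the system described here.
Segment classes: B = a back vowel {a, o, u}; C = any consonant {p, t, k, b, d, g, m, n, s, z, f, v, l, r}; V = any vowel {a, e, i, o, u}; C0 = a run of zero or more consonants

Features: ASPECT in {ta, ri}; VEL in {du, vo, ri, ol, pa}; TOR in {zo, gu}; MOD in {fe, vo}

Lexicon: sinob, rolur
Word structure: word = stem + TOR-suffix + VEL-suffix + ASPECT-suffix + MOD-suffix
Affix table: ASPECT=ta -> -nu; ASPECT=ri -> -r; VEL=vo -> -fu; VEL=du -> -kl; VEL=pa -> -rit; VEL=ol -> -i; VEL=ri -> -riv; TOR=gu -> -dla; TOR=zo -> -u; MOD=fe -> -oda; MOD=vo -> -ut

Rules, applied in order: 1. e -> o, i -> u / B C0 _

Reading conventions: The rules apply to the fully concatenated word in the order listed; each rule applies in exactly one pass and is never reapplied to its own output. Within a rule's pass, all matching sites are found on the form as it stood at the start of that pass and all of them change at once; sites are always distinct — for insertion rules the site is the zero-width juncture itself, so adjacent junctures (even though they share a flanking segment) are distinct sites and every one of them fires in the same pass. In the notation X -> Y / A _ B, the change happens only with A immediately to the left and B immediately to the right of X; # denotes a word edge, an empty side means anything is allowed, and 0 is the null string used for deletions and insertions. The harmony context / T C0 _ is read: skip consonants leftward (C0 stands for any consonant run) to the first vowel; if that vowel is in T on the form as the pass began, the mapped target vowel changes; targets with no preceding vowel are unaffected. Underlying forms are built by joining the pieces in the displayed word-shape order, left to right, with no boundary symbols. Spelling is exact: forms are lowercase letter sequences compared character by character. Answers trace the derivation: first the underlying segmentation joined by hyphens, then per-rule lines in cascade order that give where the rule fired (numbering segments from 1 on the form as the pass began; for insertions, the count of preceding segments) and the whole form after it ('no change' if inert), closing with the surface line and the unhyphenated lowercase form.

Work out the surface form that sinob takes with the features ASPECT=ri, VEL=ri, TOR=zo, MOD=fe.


underlying: sinob-u-riv-r-oda
1. e -> o, i -> u / B C0 _: fires at position(s) 8: sinoburuvroda
surface: sinoburuvroda


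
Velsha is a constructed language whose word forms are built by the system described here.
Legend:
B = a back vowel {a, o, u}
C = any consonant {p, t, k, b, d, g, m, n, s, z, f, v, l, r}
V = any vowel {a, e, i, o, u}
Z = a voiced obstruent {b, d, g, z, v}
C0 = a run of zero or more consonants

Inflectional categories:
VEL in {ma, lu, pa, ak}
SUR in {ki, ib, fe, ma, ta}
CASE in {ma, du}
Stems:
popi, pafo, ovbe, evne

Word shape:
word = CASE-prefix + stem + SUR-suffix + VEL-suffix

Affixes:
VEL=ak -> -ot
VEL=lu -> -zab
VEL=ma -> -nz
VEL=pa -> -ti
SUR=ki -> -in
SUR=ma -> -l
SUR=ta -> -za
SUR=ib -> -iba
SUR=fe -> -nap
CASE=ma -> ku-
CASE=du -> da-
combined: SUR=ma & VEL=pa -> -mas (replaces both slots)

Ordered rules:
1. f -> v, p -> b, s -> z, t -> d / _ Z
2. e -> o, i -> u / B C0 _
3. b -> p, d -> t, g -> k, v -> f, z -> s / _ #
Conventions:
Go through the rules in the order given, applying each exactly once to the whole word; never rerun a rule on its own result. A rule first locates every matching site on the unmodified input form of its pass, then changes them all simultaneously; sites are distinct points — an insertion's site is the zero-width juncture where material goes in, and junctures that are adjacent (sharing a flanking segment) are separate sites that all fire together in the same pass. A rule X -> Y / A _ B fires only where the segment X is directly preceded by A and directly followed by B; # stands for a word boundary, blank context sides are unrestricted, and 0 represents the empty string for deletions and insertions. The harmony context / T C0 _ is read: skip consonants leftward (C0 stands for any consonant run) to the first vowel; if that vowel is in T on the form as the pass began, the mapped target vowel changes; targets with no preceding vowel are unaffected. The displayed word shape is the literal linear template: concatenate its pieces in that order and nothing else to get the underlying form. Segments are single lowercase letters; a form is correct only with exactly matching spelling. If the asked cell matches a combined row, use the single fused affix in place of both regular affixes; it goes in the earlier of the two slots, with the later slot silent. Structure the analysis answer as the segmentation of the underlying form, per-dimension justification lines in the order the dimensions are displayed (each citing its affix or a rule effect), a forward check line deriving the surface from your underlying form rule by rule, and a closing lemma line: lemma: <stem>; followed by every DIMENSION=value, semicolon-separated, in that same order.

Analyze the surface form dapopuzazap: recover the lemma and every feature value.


underlying: da-popi-za-zab
VEL=lu - signalled by the affix -zab
SUR=ta - signalled by the affix -za
CASE=du - signalled by the affix da-
check: dapopizazab -> dapopizazab -> dapopuzazab -> dapopuzazap
lemma: popi; VEL=lu; SUR=ta; CASE=du


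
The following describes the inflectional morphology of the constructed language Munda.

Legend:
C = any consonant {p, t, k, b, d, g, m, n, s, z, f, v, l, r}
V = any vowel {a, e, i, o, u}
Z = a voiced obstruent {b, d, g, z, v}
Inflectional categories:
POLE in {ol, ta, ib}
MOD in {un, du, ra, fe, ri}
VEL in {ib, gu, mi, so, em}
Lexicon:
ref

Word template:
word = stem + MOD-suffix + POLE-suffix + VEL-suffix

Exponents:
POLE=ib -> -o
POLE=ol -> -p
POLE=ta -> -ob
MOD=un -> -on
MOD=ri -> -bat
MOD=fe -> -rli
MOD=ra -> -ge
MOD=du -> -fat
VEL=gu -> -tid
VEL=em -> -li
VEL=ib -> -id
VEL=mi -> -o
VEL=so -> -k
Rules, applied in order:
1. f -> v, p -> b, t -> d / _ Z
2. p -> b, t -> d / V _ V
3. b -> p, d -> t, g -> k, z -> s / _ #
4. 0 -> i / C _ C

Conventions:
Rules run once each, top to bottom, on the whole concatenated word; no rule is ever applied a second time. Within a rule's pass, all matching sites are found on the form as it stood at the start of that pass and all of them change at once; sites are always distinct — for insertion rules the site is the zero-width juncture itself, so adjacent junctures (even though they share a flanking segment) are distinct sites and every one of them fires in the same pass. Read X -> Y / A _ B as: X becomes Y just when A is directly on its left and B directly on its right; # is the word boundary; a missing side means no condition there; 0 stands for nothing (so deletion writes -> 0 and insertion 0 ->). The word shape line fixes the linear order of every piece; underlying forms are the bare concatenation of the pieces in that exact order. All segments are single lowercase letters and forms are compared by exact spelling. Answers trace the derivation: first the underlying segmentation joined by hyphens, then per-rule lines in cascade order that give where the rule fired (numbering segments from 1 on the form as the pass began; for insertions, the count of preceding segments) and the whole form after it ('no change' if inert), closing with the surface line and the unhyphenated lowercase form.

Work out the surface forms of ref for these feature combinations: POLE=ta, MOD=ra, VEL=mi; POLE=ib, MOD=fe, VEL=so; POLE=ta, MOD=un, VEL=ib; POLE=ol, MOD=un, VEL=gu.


cell POLE=ta, MOD=ra, VEL=mi:
underlying: ref-ge-ob-o
1. f -> v, p -> b, t -> d / _ Z: fires at position(s) 3: revgeobo
2. p -> b, t -> d / V _ V: no change
3. b -> p, d -> t, g -> k, z -> s / _ #: no change
4. 0 -> i / C _ C: inserts after position(s) 3: revigeobo
surface: revigeobo

cell POLE=ib, MOD=fe, VEL=so:
underlying: ref-rli-o-k
1. f -> v, p -> b, t -> d / _ Z: no change
2. p -> b, t -> d / V _ V: no change
3. b -> p, d -> t, g -> k, z -> s / _ #: no change
4. 0 -> i / C _ C: inserts after position(s) 3, 4: refiriliok
surface: refiriliok

cell POLE=ta, MOD=un, VEL=ib:
underlying: ref-on-ob-id
1. f -> v, p -> b, t -> d / _ Z: no change
2. p -> b, t -> d / V _ V: no change
3. b -> p, d -> t, g -> k, z -> s / _ #: fires at position(s) 9: refonobit
4. 0 -> i / C _ C: no change
surface: refonobit

cell POLE=ol, MOD=un, VEL=gu:
underlying: ref-on-p-tid
1. f -> v, p -> b, t -> d / _ Z: no change
2. p -> b, t -> d / V _ V: no change
3. b -> p, d -> t, g -> k, z -> s / _ #: fires at position(s) 9: refonptit
4. 0 -> i / C _ C: inserts after position(s) 5, 6: refonipitit
surface: refonipitit


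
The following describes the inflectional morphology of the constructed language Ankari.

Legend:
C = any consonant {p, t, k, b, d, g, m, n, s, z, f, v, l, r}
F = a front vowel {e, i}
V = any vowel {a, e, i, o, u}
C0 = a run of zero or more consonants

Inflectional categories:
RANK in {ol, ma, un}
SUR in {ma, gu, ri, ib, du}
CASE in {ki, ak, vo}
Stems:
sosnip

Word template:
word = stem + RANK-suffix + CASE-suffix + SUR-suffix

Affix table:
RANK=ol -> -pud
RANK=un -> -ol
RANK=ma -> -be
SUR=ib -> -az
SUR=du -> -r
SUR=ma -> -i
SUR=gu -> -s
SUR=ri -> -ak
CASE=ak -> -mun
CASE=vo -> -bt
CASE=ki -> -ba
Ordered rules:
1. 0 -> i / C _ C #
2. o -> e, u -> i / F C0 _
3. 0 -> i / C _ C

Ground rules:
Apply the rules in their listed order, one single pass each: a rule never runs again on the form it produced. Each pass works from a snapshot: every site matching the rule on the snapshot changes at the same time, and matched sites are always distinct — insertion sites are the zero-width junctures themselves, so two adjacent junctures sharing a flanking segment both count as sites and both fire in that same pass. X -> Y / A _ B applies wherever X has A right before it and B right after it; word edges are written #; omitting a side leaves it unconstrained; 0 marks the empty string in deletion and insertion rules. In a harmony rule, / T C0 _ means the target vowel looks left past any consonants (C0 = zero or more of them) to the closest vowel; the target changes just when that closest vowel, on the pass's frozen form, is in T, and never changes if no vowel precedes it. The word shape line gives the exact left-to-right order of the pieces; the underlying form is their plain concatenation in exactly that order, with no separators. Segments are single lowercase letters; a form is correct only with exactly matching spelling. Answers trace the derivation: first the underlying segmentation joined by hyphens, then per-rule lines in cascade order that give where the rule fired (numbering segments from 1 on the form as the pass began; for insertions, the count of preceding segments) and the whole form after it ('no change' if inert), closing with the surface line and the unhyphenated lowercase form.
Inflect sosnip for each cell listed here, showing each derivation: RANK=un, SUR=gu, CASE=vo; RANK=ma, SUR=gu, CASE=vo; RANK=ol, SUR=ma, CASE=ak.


cell RANK=un, SUR=gu, CASE=vo:
underlying: sosnip-ol-bt-s
1. 0 -> i / C _ C #: inserts after position(s) 10: sosnipolbtis
2. o -> e, u -> i / F C0 _: fires at position(s) 7: sosnipelbtis
3. 0 -> i / C _ C: inserts after position(s) 3, 8, 9: sosinipelibitis
surface: sosinipelibitis

cell RANK=ma, SUR=gu, CASE=vo:
underlying: sosnip-be-bt-s
1. 0 -> i / C _ C #: inserts after position(s) 10: sosnipbebtis
2. o -> e, u -> i / F C0 _: no change
3. 0 -> i / C _ C: inserts after position(s) 3, 6, 9: sosinipibebitis
surface: sosinipibebitis

cell RANK=ol, SUR=ma, CASE=ak:
underlying: sosnip-pud-mun-i
1. 0 -> i / C _ C #: no change
2. o -> e, u -> i / F C0 _: fires at position(s) 8: sosnippidmuni
3. 0 -> i / C _ C: inserts after position(s) 3, 6, 9: sosinipipidimuni
surface: sosinipipidimuni


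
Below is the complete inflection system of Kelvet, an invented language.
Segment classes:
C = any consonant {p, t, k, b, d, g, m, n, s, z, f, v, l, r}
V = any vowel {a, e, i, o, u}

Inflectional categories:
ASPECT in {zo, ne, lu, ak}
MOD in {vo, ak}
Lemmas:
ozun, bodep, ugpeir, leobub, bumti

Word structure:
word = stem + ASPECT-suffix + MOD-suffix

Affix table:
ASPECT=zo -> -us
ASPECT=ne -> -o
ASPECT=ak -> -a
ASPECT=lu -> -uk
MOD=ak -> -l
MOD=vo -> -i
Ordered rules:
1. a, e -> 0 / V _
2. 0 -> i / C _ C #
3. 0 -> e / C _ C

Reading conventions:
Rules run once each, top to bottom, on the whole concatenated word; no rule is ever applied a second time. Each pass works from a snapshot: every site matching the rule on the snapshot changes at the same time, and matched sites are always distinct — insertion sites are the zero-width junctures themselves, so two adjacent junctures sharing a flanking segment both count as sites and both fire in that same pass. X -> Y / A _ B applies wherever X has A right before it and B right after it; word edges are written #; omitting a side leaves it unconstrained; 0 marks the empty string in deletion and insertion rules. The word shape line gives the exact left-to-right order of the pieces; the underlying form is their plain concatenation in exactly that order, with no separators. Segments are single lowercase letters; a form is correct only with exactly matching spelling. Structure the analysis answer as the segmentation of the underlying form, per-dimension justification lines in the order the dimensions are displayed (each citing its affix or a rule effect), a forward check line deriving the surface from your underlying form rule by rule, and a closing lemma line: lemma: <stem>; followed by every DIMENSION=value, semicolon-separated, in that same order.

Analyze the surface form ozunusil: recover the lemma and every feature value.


underlying: ozun-us-l
ASPECT=zo - signalled by the affix -us
MOD=ak - signalled by the affix -l
check: ozunusl -> ozunusl -> ozunusil -> ozunusil
lemma: ozun; ASPECT=zo; MOD=ak


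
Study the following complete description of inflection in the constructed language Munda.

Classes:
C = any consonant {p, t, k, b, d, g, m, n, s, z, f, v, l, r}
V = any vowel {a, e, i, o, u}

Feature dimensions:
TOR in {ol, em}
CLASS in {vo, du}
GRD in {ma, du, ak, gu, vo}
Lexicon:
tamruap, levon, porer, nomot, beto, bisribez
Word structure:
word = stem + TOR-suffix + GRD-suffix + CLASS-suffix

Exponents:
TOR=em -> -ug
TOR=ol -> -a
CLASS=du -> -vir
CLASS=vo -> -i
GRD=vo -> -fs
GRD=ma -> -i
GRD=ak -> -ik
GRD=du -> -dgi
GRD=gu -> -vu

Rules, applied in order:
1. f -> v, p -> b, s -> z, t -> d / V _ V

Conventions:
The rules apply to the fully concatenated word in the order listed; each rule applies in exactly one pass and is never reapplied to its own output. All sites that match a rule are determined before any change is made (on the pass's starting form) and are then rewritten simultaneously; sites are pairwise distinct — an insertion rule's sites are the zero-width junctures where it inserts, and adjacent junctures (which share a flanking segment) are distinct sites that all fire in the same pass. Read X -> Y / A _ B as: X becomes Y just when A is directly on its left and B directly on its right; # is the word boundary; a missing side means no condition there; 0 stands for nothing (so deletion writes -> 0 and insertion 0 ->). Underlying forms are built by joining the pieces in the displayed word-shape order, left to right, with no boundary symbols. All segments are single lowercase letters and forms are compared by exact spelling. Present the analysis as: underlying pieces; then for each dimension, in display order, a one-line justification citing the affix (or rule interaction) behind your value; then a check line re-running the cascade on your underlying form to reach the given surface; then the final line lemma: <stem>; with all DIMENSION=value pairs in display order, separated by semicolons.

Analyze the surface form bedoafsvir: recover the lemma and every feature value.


underlying: beto-a-fs-vir
TOR=ol - signalled by the affix -a
CLASS=du - signalled by the affix -vir
GRD=vo - signalled by the affix -fs
check: betoafsvir -> bedoafsvir
lemma: beto; TOR=ol; CLASS=du; GRD=vo
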